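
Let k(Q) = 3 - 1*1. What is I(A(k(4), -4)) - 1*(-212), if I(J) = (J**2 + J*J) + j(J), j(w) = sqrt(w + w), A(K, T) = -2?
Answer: 220 + 2*I ≈ 220.0 + 2.0*I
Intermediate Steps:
k(Q) = 2 (k(Q) = 3 - 1 = 2)
j(w) = sqrt(2)*sqrt(w) (j(w) = sqrt(2*w) = sqrt(2)*sqrt(w))
I(J) = 2*J**2 + sqrt(2)*sqrt(J) (I(J) = (J**2 + J*J) + sqrt(2)*sqrt(J) = (J**2 + J**2) + sqrt(2)*sqrt(J) = 2*J**2 + sqrt(2)*sqrt(J))
I(A(k(4), -4)) - 1*(-212) = (2*(-2)**2 + sqrt(2)*sqrt(-2)) - 1*(-212) = (2*4 + sqrt(2)*(I*sqrt(2))) + 212 = (8 + 2*I) + 212 = 220 + 2*I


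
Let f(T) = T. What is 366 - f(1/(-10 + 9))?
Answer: 367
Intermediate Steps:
366 - f(1/(-10 + 9)) = 366 - 1/(-10 + 9) = 366 - 1/(-1) = 366 - 1*(-1) = 366 + 1 = 367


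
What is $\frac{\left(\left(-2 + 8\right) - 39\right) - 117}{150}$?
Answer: $-1$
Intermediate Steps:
$\frac{\left(\left(-2 + 8\right) - 39\right) - 117}{150} = \frac{\left(6 - 39\right) - 117}{150} = \frac{-33 - 117}{150} = \frac{1}{150} \left(-150\right) = -1$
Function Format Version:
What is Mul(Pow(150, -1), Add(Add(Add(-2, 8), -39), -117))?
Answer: -1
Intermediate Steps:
Mul(Pow(150, -1), Add(Add(Add(-2, 8), -39), -117)) = Mul(Rational(1, 150), Add(Add(6, -39), -117)) = Mul(Rational(1, 150), Add(-33, -117)) = Mul(Rational(1, 150), -150) = -1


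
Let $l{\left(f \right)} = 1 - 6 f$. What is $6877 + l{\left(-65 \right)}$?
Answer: $7268$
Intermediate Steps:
$6877 + l{\left(-65 \right)} = 6877 + \left(1 - -390\right) = 6877 + \left(1 + 390\right) = 6877 + 391 = 7268$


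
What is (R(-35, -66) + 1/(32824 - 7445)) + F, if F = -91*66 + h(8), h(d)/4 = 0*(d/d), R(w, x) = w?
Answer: -153314538/25379 ≈ -6041.0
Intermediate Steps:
h(d) = 0 (h(d) = 4*(0*(d/d)) = 4*(0*1) = 4*0 = 0)
F = -6006 (F = -91*66 + 0 = -6006 + 0 = -6006)
(R(-35, -66) + 1/(32824 - 7445)) + F = (-35 + 1/(32824 - 7445)) - 6006 = (-35 + 1/25379) - 6006 = -888264/25379 - 6006 = -153314538/25379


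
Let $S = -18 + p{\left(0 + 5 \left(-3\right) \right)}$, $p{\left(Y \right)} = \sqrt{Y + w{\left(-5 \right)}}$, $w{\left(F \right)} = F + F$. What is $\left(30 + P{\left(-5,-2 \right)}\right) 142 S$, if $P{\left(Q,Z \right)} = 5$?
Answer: $-89460 + 24850 i \approx -89460.0 + 24850.0 i$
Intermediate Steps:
$w{\left(F \right)} = 2 F$
$p{\left(Y \right)} = \sqrt{-10 + Y}$ ($p{\left(Y \right)} = \sqrt{Y + 2 \left(-5\right)} = \sqrt{Y - 10} = \sqrt{-10 + Y}$)
$S = -18 + 5 i$ ($S = -18 + \sqrt{-10 + \left(0 + 5 \left(-3\right)\right)} = -18 + \sqrt{-10 + \left(0 - 15\right)} = -18 + \sqrt{-10 - 15} = -18 + \sqrt{-25} = -18 + 5 i \approx -18.0 + 5.0 i$)
$\left(30 + P{\left(-5,-2 \right)}\right) 142 S = \left(30 + 5\right) 142 \left(-18 + 5 i\right) = 35 \cdot 142 \left(-18 + 5 i\right) = 4970 \left(-18 + 5 i\right) = -89460 + 24850 i$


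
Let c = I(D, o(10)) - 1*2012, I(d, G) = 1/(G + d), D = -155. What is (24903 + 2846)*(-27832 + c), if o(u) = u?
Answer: -120080495369/145 ≈ -8.2814e+8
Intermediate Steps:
c = -291741/145 (c = 1/(10 - 155) - 1*2012 = 1/(-145) - 2012 = -1/145 - 2012 = -291741/145 ≈ -2012.0)
(24903 + 2846)*(-27832 + c) = (24903 + 2846)*(-27832 - 291741/145) = 27749*(-4327381/145) = -120080495369/145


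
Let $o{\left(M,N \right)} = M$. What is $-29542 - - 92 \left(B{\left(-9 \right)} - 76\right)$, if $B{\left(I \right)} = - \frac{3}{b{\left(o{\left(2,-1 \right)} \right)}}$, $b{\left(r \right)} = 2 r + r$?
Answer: $-36580$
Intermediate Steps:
$b{\left(r \right)} = 3 r$
$B{\left(I \right)} = - \frac{1}{2}$ ($B{\left(I \right)} = - \frac{3}{3 \cdot 2} = - \frac{3}{6} = \left(-3\right) \frac{1}{6} = - \frac{1}{2}$)
$-29542 - - 92 \left(B{\left(-9 \right)} - 76\right) = -29542 - - 92 \left(- \frac{1}{2} - 76\right) = -29542 - \left(-92\right) \left(- \frac{153}{2}\right) = -29542 - 7038 = -36580$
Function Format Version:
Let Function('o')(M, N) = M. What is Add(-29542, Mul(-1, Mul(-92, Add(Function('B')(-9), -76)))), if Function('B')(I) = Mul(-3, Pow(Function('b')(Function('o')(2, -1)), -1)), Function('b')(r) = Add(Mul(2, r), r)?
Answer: -36580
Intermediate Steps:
Function('b')(r) = Mul(3, r)
Function('B')(I) = Rational(-1, 2) (Function('B')(I) = Mul(-3, Pow(Mul(3, 2), -1)) = Mul(-3, Pow(6, -1)) = Mul(-3, Rational(1, 6)) = Rational(-1, 2))
Add(-29542, Mul(-1, Mul(-92, Add(Function('B')(-9), -76)))) = Add(-29542, Mul(-1, Mul(-92, Add(Rational(-1, 2), -76)))) = Add(-29542, Mul(-1, Mul(-92, Rational(-153, 2)))) = Add(-29542, Mul(-1, 7038)) = Add(-29542, -7038) = -36580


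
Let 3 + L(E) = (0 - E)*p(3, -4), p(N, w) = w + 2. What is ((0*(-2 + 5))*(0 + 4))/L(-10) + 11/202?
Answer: 11/202 ≈ 0.054455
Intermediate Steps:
p(N, w) = 2 + w
L(E) = -3 + 2*E (L(E) = -3 + (0 - E)*(2 - 4) = -3 - E*(-2) = -3 + 2*E)
((0*(-2 + 5))*(0 + 4))/L(-10) + 11/202 = ((0*(-2 + 5))*(0 + 4))/(-3 + 2*(-10)) + 11/202 = ((0*3)*4)/(-3 - 20) + 11*(1/202) = (0*4)/(-23) + 11/202 = 0*(-1/23) + 11/202 = 0 + 11/202 = 11/202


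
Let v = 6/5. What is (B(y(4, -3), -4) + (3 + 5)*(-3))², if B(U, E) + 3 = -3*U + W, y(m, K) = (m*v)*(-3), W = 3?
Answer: 9216/25 ≈ 368.64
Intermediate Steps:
v = 6/5 (v = 6*(⅕) = 6/5 ≈ 1.2000)
y(m, K) = -18*m/5 (y(m, K) = (m*(6/5))*(-3) = (6*m/5)*(-3) = -18*m/5)
B(U, E) = -3*U (B(U, E) = -3 + (-3*U + 3) = -3 + (3 - 3*U) = -3*U)
(B(y(4, -3), -4) + (3 + 5)*(-3))² = (-(-54)*4/5 + (3 + 5)*(-3))² = (-3*(-72/5) + 8*(-3))² = (216/5 - 24)² = (96/5)² = 9216/25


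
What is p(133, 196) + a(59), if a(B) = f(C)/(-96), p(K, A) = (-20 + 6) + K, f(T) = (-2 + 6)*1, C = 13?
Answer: 2855/24 ≈ 118.96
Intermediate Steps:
f(T) = 4 (f(T) = 4*1 = 4)
p(K, A) = -14 + K
a(B) = -1/24 (a(B) = 4/(-96) = 4*(-1/96) = -1/24)
p(133, 196) + a(59) = (-14 + 133) - 1/24 = 119 - 1/24 = 2855/24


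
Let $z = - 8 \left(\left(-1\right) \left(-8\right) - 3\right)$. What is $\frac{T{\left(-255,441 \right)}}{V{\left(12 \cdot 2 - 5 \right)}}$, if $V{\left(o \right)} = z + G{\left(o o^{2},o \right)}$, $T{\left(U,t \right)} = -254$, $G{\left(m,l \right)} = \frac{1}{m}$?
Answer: $\frac{1742186}{274359} \approx 6.35$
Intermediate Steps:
$z = -40$ ($z = - 8 \left(8 - 3\right) = \left(-8\right) 5 = -40$)
$V{\left(o \right)} = -40 + \frac{1}{o^{3}}$ ($V{\left(o \right)} = -40 + \frac{1}{o o^{2}} = -40 + \frac{1}{o^{3}}$)
$\frac{T{\left(-255,441 \right)}}{V{\left(12 \cdot 2 - 5 \right)}} = - \frac{254}{-40 + \frac{1}{\left(12 \cdot 2 - 5\right)^{3}}} = - \frac{254}{-40 + \frac{1}{\left(24 - 5\right)^{3}}} = - \frac{254}{-40 + \frac{1}{6859}} = - \frac{254}{- \frac{274359}{6859}} = \left(-254\right) \left(- \frac{6859}{274359}\right) = \frac{1742186}{274359}$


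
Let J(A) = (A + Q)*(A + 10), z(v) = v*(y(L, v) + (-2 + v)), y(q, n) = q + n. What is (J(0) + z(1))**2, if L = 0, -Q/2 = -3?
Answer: 3600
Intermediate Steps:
Q = 6 (Q = -2*(-3) = 6)
y(q, n) = n + q
z(v) = v*(-2 + 2*v) (z(v) = v*((v + 0) + (-2 + v)) = v*(v + (-2 + v)) = v*(-2 + 2*v))
J(A) = (6 + A)*(10 + A) (J(A) = (A + 6)*(A + 10) = (6 + A)*(10 + A))
(J(0) + z(1))**2 = ((60 + 0**2 + 16*0) + 2*1*(-1 + 1))**2 = ((60 + 0 + 0) + 2*1*0)**2 = (60 + 0)**2 = 60**2 = 3600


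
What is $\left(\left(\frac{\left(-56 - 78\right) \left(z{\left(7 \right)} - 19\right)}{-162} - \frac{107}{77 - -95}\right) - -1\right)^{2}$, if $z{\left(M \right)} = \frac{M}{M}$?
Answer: $\frac{504586369}{2396304} \approx 210.57$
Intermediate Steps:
$z{\left(M \right)} = 1$
$\left(\left(\frac{\left(-56 - 78\right) \left(z{\left(7 \right)} - 19\right)}{-162} - \frac{107}{77 - -95}\right) - -1\right)^{2} = \left(\left(\frac{\left(-56 - 78\right) \left(1 - 19\right)}{-162} - \frac{107}{77 - -95}\right) - -1\right)^{2} = \left(\left(\left(-134\right) \left(-18\right) \left(- \frac{1}{162}\right) - \frac{107}{77 + 95}\right) + \left(-24 + 25\right)\right)^{2} = \left(\left(2412 \left(- \frac{1}{162}\right) - \frac{107}{172}\right) + 1\right)^{2} = \left(\left(- \frac{134}{9} - \frac{107}{172}\right) + 1\right)^{2} = \left(- \frac{24011}{1548} + 1\right)^{2} = \left(- \frac{22463}{1548}\right)^{2} = \frac{504586369}{2396304}$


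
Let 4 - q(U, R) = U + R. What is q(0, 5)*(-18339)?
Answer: 18339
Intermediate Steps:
q(U, R) = 4 - R - U (q(U, R) = 4 - (U + R) = 4 - (R + U) = 4 + (-R - U) = 4 - R - U)
q(0, 5)*(-18339) = (4 - 1*5 - 1*0)*(-18339) = (4 - 5 + 0)*(-18339) = -1*(-18339) = 18339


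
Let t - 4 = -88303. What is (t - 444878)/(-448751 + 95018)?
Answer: 533177/353733 ≈ 1.5073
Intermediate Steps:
t = -88299 (t = 4 - 88303 = -88299)
(t - 444878)/(-448751 + 95018) = (-88299 - 444878)/(-448751 + 95018) = -533177/(-353733) = -533177*(-1/353733) = 533177/353733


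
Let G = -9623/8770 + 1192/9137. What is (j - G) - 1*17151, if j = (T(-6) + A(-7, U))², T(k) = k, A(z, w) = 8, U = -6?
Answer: -1373937187519/80131490 ≈ -17146.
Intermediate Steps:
G = -77471511/80131490 (G = -9623*1/8770 + 1192*(1/9137) = -9623/8770 + 1192/9137 = -77471511/80131490 ≈ -0.96680)
j = 4 (j = (-6 + 8)² = 2² = 4)
(j - G) - 1*17151 = (4 - 1*(-77471511/80131490)) - 1*17151 = (4 + 77471511/80131490) - 17151 = 397997471/80131490 - 17151 = -1373937187519/80131490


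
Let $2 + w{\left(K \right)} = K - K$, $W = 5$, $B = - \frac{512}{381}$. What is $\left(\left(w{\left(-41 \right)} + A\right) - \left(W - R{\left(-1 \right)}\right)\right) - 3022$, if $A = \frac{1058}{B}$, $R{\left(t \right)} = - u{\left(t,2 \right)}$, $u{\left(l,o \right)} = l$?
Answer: $- \frac{976717}{256} \approx -3815.3$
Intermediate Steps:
$B = - \frac{512}{381}$ ($B = \left(-512\right) \frac{1}{381} = - \frac{512}{381} \approx -1.3438$)
$R{\left(t \right)} = - t$
$w{\left(K \right)} = -2$ ($w{\left(K \right)} = -2 + \left(K - K\right) = -2 + 0 = -2$)
$A = - \frac{201549}{256}$ ($A = \frac{1058}{- \frac{512}{381}} = 1058 \left(- \frac{381}{512}\right) = - \frac{201549}{256} \approx -787.3$)
$\left(\left(w{\left(-41 \right)} + A\right) - \left(W - R{\left(-1 \right)}\right)\right) - 3022 = \left(\left(-2 - \frac{201549}{256}\right) - 4\right) - 3022 = \left(- \frac{202061}{256} + \left(1 - 5\right)\right) - 3022 = \left(- \frac{202061}{256} - 4\right) - 3022 = - \frac{203085}{256} - 3022 = - \frac{976717}{256}$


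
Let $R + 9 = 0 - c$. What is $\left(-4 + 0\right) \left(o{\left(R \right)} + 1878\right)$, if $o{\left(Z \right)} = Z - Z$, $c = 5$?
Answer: $-7512$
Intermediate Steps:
$R = -14$ ($R = -9 + \left(0 - 5\right) = -9 - 5 = -14$)
$o{\left(Z \right)} = 0$
$\left(-4 + 0\right) \left(o{\left(R \right)} + 1878\right) = \left(-4 + 0\right) \left(0 + 1878\right) = \left(-4\right) 1878 = -7512$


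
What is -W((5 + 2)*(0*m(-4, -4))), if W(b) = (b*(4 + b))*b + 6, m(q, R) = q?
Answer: -6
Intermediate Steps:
W(b) = 6 + b²*(4 + b) (W(b) = b²*(4 + b) + 6 = 6 + b²*(4 + b))
-W((5 + 2)*(0*m(-4, -4))) = -(6 + ((5 + 2)*(0*(-4)))³ + 4*((5 + 2)*(0*(-4)))²) = -(6 + (7*0)³ + 4*(7*0)²) = -(6 + 0³ + 4*0²) = -(6 + 0 + 4*0) = -(6 + 0 + 0) = -1*6 = -6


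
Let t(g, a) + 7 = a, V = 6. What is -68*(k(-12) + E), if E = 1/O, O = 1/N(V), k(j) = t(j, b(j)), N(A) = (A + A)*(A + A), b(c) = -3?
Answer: -9112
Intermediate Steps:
N(A) = 4*A**2 (N(A) = (2*A)*(2*A) = 4*A**2)
t(g, a) = -7 + a
k(j) = -10 (k(j) = -7 - 3 = -10)
O = 1/144 (O = 1/(4*6**2) = 1/(4*36) = 1/144 ≈ 0.0069444)
E = 144 (E = 1/(1/144) = 144)
-68*(k(-12) + E) = -68*(-10 + 144) = -68*134 = -9112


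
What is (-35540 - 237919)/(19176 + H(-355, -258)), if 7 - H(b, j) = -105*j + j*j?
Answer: 273459/74471 ≈ 3.6720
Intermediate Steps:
H(b, j) = 7 - j² + 105*j (H(b, j) = 7 - (-105*j + j*j) = 7 - (-105*j + j²) = 7 - (j² - 105*j) = 7 + (-j² + 105*j) = 7 - j² + 105*j)
(-35540 - 237919)/(19176 + H(-355, -258)) = (-35540 - 237919)/(19176 + (7 - 1*(-258)² + 105*(-258))) = -273459/(19176 + (7 - 1*66564 - 27090)) = -273459/(19176 + (7 - 66564 - 27090)) = -273459/(19176 - 93647) = -273459/(-74471) = -273459*(-1/74471) = 273459/74471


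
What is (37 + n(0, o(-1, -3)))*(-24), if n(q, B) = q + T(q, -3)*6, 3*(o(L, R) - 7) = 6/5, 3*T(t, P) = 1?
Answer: -936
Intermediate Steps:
T(t, P) = ⅓ (T(t, P) = (⅓)*1 = ⅓)
o(L, R) = 37/5 (o(L, R) = 7 + (6/5)/3 = 7 + (6*(⅕))/3 = 7 + (⅓)*(6/5) = 7 + ⅖ = 37/5)
n(q, B) = 2 + q (n(q, B) = q + (⅓)*6 = q + 2 = 2 + q)
(37 + n(0, o(-1, -3)))*(-24) = (37 + (2 + 0))*(-24) = (37 + 2)*(-24) = 39*(-24) = -936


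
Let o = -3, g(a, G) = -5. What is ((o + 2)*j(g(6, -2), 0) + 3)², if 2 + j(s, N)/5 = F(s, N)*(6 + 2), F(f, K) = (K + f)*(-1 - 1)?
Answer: 149769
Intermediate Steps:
F(f, K) = -2*K - 2*f (F(f, K) = (K + f)*(-2) = -2*K - 2*f)
j(s, N) = -10 - 80*N - 80*s (j(s, N) = -10 + 5*((-2*N - 2*s)*(6 + 2)) = -10 + 5*((-2*N - 2*s)*8) = -10 + 5*(-16*N - 16*s) = -10 + (-80*N - 80*s) = -10 - 80*N - 80*s)
((o + 2)*j(g(6, -2), 0) + 3)² = ((-3 + 2)*(-10 - 80*0 - 80*(-5)) + 3)² = (-(-10 + 0 + 400) + 3)² = (-1*390 + 3)² = (-390 + 3)² = (-387)² = 149769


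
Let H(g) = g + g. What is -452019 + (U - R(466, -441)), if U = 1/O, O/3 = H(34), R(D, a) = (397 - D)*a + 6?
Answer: -98420615/204 ≈ -4.8245e+5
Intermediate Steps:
R(D, a) = 6 + a*(397 - D) (R(D, a) = a*(397 - D) + 6 = 6 + a*(397 - D))
H(g) = 2*g
O = 204 (O = 3*(2*34) = 3*68 = 204)
U = 1/204 ≈ 0.0049020
-452019 + (U - R(466, -441)) = -452019 + (1/204 - (6 + 397*(-441) - 1*466*(-441))) = -452019 + (1/204 - (6 - 175077 + 205506)) = -452019 + (1/204 - 1*30435) = -452019 + (1/204 - 30435) = -452019 - 6208739/204 = -98420615/204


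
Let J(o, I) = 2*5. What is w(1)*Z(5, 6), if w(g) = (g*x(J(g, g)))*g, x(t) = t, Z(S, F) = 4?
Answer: 40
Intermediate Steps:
J(o, I) = 10
w(g) = 10*g² (w(g) = (g*10)*g = (10*g)*g = 10*g²)
w(1)*Z(5, 6) = (10*1²)*4 = (10*1)*4 = 10*4 = 40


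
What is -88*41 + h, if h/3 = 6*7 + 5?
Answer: -3467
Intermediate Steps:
h = 141 (h = 3*(6*7 + 5) = 3*(42 + 5) = 3*47 = 141)
-88*41 + h = -88*41 + 141 = -3608 + 141 = -3467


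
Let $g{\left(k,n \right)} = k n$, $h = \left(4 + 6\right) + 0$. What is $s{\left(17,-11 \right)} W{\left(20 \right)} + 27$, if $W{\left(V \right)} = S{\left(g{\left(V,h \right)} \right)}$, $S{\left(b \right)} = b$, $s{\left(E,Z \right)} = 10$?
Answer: $2027$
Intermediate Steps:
$h = 10$ ($h = 10 + 0 = 10$)
$W{\left(V \right)} = 10 V$ ($W{\left(V \right)} = V 10 = 10 V$)
$s{\left(17,-11 \right)} W{\left(20 \right)} + 27 = 10 \cdot 10 \cdot 20 + 27 = 10 \cdot 200 + 27 = 2000 + 27 = 2027$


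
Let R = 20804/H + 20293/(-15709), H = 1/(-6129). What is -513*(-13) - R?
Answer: 2003123494258/15709 ≈ 1.2751e+8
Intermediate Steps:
H = -1/6129 ≈ -0.00016316
R = -2003018730937/15709 (R = 20804/(-1/6129) + 20293/(-15709) = 20804*(-6129) + 20293*(-1/15709) = -127507716 - 20293/15709 = -2003018730937/15709 ≈ -1.2751e+8)
-513*(-13) - R = -513*(-13) - 1*(-2003018730937/15709) = 6669 + 2003018730937/15709 = 2003123494258/15709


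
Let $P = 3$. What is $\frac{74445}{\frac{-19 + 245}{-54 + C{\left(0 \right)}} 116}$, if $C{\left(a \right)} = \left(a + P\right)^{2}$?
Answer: $- \frac{3350025}{26216} \approx -127.79$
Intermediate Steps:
$C{\left(a \right)} = \left(3 + a\right)^{2}$ ($C{\left(a \right)} = \left(a + 3\right)^{2} = \left(3 + a\right)^{2}$)
$\frac{74445}{\frac{-19 + 245}{-54 + C{\left(0 \right)}} 116} = \frac{74445}{\frac{-19 + 245}{-54 + \left(3 + 0\right)^{2}} \cdot 116} = \frac{74445}{\frac{226}{-54 + 3^{2}} \cdot 116} = \frac{74445}{\frac{226}{-54 + 9} \cdot 116} = \frac{74445}{\frac{226}{-45} \cdot 116} = \frac{74445}{226 \left(- \frac{1}{45}\right) 116} = \frac{74445}{\left(- \frac{226}{45}\right) 116} = \frac{74445}{- \frac{26216}{45}} = 74445 \left(- \frac{45}{26216}\right) = - \frac{3350025}{26216}$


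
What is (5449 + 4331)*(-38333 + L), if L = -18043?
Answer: -551357280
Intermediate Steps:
(5449 + 4331)*(-38333 + L) = (5449 + 4331)*(-38333 - 18043) = 9780*(-56376) = -551357280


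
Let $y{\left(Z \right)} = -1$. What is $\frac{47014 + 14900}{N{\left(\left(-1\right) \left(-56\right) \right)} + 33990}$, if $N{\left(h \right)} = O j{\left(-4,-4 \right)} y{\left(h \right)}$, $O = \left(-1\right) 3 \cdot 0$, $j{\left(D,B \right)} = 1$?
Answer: $\frac{10319}{5665} \approx 1.8215$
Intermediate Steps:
$O = 0$ ($O = \left(-3\right) 0 = 0$)
$N{\left(h \right)} = 0$ ($N{\left(h \right)} = 0 \cdot 1 \left(-1\right) = 0 \left(-1\right) = 0$)
$\frac{47014 + 14900}{N{\left(\left(-1\right) \left(-56\right) \right)} + 33990} = \frac{47014 + 14900}{0 + 33990} = \frac{61914}{33990} = 61914 \cdot \frac{1}{33990} = \frac{10319}{5665}$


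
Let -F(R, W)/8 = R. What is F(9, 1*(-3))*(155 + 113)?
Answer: -19296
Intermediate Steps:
F(R, W) = -8*R
F(9, 1*(-3))*(155 + 113) = (-8*9)*(155 + 113) = -72*268 = -19296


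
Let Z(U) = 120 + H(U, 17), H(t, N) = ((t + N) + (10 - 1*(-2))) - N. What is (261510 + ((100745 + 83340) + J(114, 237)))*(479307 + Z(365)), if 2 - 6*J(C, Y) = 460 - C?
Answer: 641312263852/3 ≈ 2.1377e+11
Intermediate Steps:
J(C, Y) = -229/3 + C/6 (J(C, Y) = ⅓ - (460 - C)/6 = ⅓ + (-230/3 + C/6) = -229/3 + C/6)
H(t, N) = 12 + t (H(t, N) = ((N + t) + (10 + 2)) - N = ((N + t) + 12) - N = (12 + N + t) - N = 12 + t)
Z(U) = 132 + U (Z(U) = 120 + (12 + U) = 132 + U)
(261510 + ((100745 + 83340) + J(114, 237)))*(479307 + Z(365)) = (261510 + ((100745 + 83340) + (-229/3 + (⅙)*114)))*(479307 + (132 + 365)) = (261510 + (184085 + (-229/3 + 19)))*(479307 + 497) = (261510 + (184085 - 172/3))*479804 = (261510 + 552083/3)*479804 = (1336613/3)*479804 = 641312263852/3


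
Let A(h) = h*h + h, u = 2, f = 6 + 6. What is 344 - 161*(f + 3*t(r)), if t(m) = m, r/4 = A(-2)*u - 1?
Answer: -7384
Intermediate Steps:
f = 12
A(h) = h + h² (A(h) = h² + h = h + h²)
r = 12 (r = 4*(-2*(1 - 2)*2 - 1) = 4*(-2*(-1)*2 - 1) = 4*(2*2 - 1) = 4*(4 - 1) = 4*3 = 12)
344 - 161*(f + 3*t(r)) = 344 - 161*(12 + 3*12) = 344 - 161*(12 + 36) = 344 - 161*48 = 344 - 7728 = -7384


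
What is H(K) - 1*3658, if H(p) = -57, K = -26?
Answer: -3715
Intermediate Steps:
H(K) - 1*3658 = -57 - 1*3658 = -57 - 3658 = -3715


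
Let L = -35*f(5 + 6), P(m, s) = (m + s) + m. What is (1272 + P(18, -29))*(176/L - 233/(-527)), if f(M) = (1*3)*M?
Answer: 20506207/55335 ≈ 370.58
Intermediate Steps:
f(M) = 3*M
P(m, s) = s + 2*m
L = -1155 (L = -105*(5 + 6) = -105*11 = -35*33 = -1155)
(1272 + P(18, -29))*(176/L - 233/(-527)) = (1272 + (-29 + 2*18))*(176/(-1155) - 233/(-527)) = (1272 + (-29 + 36))*(176*(-1/1155) - 233*(-1/527)) = (1272 + 7)*(-16/105 + 233/527) = 1279*(16033/55335) = 20506207/55335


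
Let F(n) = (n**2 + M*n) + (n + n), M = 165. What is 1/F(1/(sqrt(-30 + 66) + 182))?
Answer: 35344/31397 ≈ 1.1257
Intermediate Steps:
F(n) = n**2 + 167*n (F(n) = (n**2 + 165*n) + (n + n) = (n**2 + 165*n) + 2*n = n**2 + 167*n)
1/F(1/(sqrt(-30 + 66) + 182)) = 1/((167 + 1/(sqrt(-30 + 66) + 182))/(sqrt(-30 + 66) + 182)) = 1/((167 + 1/(sqrt(36) + 182))/(sqrt(36) + 182)) = 1/((167 + 1/(6 + 182))/(6 + 182)) = 1/((167 + 1/188)/188) = 1/((1/188)*(31397/188)) = 1/(31397/35344) = 35344/31397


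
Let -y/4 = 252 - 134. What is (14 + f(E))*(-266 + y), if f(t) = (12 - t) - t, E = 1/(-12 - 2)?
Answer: -135054/7 ≈ -19293.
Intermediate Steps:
E = -1/14 (E = 1/(-14) = -1/14 ≈ -0.071429)
y = -472 (y = -4*(252 - 134) = -4*118 = -472)
f(t) = 12 - 2*t
(14 + f(E))*(-266 + y) = (14 + (12 - 2*(-1/14)))*(-266 - 472) = (14 + (12 + ⅐))*(-738) = (14 + 85/7)*(-738) = (183/7)*(-738) = -135054/7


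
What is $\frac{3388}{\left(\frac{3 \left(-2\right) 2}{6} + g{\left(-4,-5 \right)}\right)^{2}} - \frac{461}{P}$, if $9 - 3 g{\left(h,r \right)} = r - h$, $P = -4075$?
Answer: $\frac{31065569}{16300} \approx 1905.9$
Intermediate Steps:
$g{\left(h,r \right)} = 3 - \frac{r}{3} + \frac{h}{3}$ ($g{\left(h,r \right)} = 3 - \frac{r - h}{3} = 3 + \left(- \frac{r}{3} + \frac{h}{3}\right) = 3 - \frac{r}{3} + \frac{h}{3}$)
$\frac{3388}{\left(\frac{3 \left(-2\right) 2}{6} + g{\left(-4,-5 \right)}\right)^{2}} - \frac{461}{P} = \frac{3388}{\left(\frac{3 \left(-2\right) 2}{6} + \left(3 - - \frac{5}{3} + \frac{1}{3} \left(-4\right)\right)\right)^{2}} - \frac{461}{-4075} = \frac{3388}{\left(\left(-6\right) 2 \cdot \frac{1}{6} + \left(3 + \frac{5}{3} - \frac{4}{3}\right)\right)^{2}} - - \frac{461}{4075} = \frac{3388}{\left(\left(-12\right) \frac{1}{6} + \frac{10}{3}\right)^{2}} + \frac{461}{4075} = \frac{3388}{\left(-2 + \frac{10}{3}\right)^{2}} + \frac{461}{4075} = \frac{3388}{\left(\frac{4}{3}\right)^{2}} + \frac{461}{4075} = \frac{3388}{\frac{16}{9}} + \frac{461}{4075} = 3388 \cdot \frac{9}{16} + \frac{461}{4075} = \frac{7623}{4} + \frac{461}{4075} = \frac{31065569}{16300}$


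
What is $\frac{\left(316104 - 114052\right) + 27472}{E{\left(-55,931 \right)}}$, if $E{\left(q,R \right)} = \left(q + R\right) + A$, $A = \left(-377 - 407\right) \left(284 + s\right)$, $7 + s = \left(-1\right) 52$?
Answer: $- \frac{19127}{14627} \approx -1.3076$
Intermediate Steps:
$s = -59$ ($s = -7 - 52 = -59$)
$A = -176400$ ($A = \left(-377 - 407\right) \left(284 - 59\right) = \left(-784\right) 225 = -176400$)
$E{\left(q,R \right)} = -176400 + R + q$ ($E{\left(q,R \right)} = \left(q + R\right) - 176400 = \left(R + q\right) - 176400 = -176400 + R + q$)
$\frac{\left(316104 - 114052\right) + 27472}{E{\left(-55,931 \right)}} = \frac{\left(316104 - 114052\right) + 27472}{-176400 + 931 - 55} = \frac{202052 + 27472}{-175524} = 229524 \left(- \frac{1}{175524}\right) = - \frac{19127}{14627}$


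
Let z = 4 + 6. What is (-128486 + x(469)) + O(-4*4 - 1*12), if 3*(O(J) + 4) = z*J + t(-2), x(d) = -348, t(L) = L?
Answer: -128932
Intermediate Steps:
z = 10
O(J) = -14/3 + 10*J/3 (O(J) = -4 + (10*J - 2)/3 = -4 + (-2 + 10*J)/3 = -4 + (-⅔ + 10*J/3) = -14/3 + 10*J/3)
(-128486 + x(469)) + O(-4*4 - 1*12) = (-128486 - 348) + (-14/3 + 10*(-4*4 - 1*12)/3) = -128834 + (-14/3 + 10*(-16 - 12)/3) = -128834 + (-14/3 + (10/3)*(-28)) = -128834 + (-14/3 - 280/3) = -128834 - 98 = -128932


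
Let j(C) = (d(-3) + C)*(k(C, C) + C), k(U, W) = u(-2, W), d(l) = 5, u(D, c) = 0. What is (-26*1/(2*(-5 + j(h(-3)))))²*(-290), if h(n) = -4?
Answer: -49010/81 ≈ -605.06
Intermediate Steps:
k(U, W) = 0
j(C) = C*(5 + C) (j(C) = (5 + C)*(0 + C) = (5 + C)*C = C*(5 + C))
(-26*1/(2*(-5 + j(h(-3)))))²*(-290) = (-26*1/(2*(-5 - 4*(5 - 4))))²*(-290) = (-26*1/(2*(-5 - 4*1)))²*(-290) = (-26*1/(2*(-5 - 4)))²*(-290) = (-26/((-9*2)))²*(-290) = (-26/(-18))²*(-290) = (-26*(-1/18))²*(-290) = (13/9)²*(-290) = (169/81)*(-290) = -49010/81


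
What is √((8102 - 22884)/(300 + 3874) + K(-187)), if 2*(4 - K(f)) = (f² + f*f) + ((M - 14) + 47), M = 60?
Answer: I*√610041716242/4174 ≈ 187.12*I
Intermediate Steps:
K(f) = -85/2 - f² (K(f) = 4 - ((f² + f*f) + ((60 - 14) + 47))/2 = 4 - ((f² + f²) + (46 + 47))/2 = 4 - (2*f² + 93)/2 = 4 - (93 + 2*f²)/2 = 4 + (-93/2 - f²) = -85/2 - f²)
√((8102 - 22884)/(300 + 3874) + K(-187)) = √((8102 - 22884)/(300 + 3874) + (-85/2 - 1*(-187)²)) = √(-14782/4174 + (-85/2 - 1*34969)) = √(-14782*1/4174 + (-85/2 - 34969)) = √(-7391/2087 - 70023/2) = √(-146152783/4174) = I*√610041716242/4174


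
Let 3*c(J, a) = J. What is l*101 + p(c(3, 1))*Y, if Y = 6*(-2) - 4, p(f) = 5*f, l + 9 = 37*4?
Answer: 13959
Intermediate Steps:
c(J, a) = J/3
l = 139 (l = -9 + 37*4 = -9 + 148 = 139)
Y = -16 (Y = -12 - 4 = -16)
l*101 + p(c(3, 1))*Y = 139*101 + (5*((⅓)*3))*(-16) = 14039 + (5*1)*(-16) = 14039 + 5*(-16) = 14039 - 80 = 13959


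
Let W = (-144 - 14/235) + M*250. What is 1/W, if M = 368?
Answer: 235/21586146 ≈ 1.0887e-5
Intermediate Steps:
W = 21586146/235 (W = (-144 - 14/235) + 368*250 = (-144 - 14/235) + 92000 = -33854/235 + 92000 = 21586146/235 ≈ 91856.)
1/W = 1/(21586146/235) = 235/21586146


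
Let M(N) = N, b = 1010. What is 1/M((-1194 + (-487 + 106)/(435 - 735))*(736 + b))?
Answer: -50/104125329 ≈ -4.8019e-7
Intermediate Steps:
1/M((-1194 + (-487 + 106)/(435 - 735))*(736 + b)) = 1/((-1194 + (-487 + 106)/(435 - 735))*(736 + 1010)) = 1/((-1194 - 381/(-300))*1746) = 1/((-1194 - 381*(-1/300))*1746) = 1/((-1194 + 127/100)*1746) = 1/(-119273/100*1746) = 1/(-104125329/50) = -50/104125329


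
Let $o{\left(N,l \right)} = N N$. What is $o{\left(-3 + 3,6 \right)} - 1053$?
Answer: $-1053$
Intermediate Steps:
$o{\left(N,l \right)} = N^{2}$
$o{\left(-3 + 3,6 \right)} - 1053 = \left(-3 + 3\right)^{2} - 1053 = 0^{2} - 1053 = 0 - 1053 = -1053$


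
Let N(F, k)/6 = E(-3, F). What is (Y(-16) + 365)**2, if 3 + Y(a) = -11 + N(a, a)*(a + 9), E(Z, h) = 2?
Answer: 71289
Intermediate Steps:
N(F, k) = 12 (N(F, k) = 6*2 = 12)
Y(a) = 94 + 12*a (Y(a) = -3 + (-11 + 12*(a + 9)) = -3 + (-11 + 12*(9 + a)) = -3 + (-11 + (108 + 12*a)) = -3 + (97 + 12*a) = 94 + 12*a)
(Y(-16) + 365)**2 = ((94 + 12*(-16)) + 365)**2 = ((94 - 192) + 365)**2 = (-98 + 365)**2 = 267**2 = 71289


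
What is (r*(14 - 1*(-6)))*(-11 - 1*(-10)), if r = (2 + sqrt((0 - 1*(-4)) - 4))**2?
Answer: -80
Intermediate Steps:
r = 4 (r = (2 + sqrt((0 + 4) - 4))**2 = (2 + sqrt(4 - 4))**2 = (2 + sqrt(0))**2 = (2 + 0)**2 = 2**2 = 4)
(r*(14 - 1*(-6)))*(-11 - 1*(-10)) = (4*(14 - 1*(-6)))*(-11 - 1*(-10)) = (4*(14 + 6))*(-11 + 10) = (4*20)*(-1) = 80*(-1) = -80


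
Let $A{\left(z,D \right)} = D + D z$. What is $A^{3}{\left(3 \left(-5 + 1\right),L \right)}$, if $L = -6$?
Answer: $287496$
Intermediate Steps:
$A^{3}{\left(3 \left(-5 + 1\right),L \right)} = \left(- 6 \left(1 + 3 \left(-5 + 1\right)\right)\right)^{3} = \left(- 6 \left(1 + 3 \left(-4\right)\right)\right)^{3} = \left(- 6 \left(1 - 12\right)\right)^{3} = \left(\left(-6\right) \left(-11\right)\right)^{3} = 66^{3} = 287496$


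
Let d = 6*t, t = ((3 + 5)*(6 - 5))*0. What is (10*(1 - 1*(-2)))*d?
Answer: 0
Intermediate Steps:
t = 0 (t = (8*1)*0 = 8*0 = 0)
d = 0 (d = 6*0 = 0)
(10*(1 - 1*(-2)))*d = (10*(1 - 1*(-2)))*0 = (10*(1 + 2))*0 = (10*3)*0 = 30*0 = 0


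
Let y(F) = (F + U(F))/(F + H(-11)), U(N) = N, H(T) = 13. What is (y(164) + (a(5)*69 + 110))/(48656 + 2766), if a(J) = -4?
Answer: -14527/4550847 ≈ -0.0031922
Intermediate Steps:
y(F) = 2*F/(13 + F) (y(F) = (F + F)/(F + 13) = (2*F)/(13 + F) = 2*F/(13 + F))
(y(164) + (a(5)*69 + 110))/(48656 + 2766) = (2*164/(13 + 164) + (-4*69 + 110))/(48656 + 2766) = (2*164/177 + (-276 + 110))/51422 = (2*164*(1/177) - 166)*(1/51422) = (328/177 - 166)*(1/51422) = -29054/177*1/51422 = -14527/4550847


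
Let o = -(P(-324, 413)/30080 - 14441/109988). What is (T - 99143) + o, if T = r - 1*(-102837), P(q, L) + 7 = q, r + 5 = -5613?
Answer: -1591241480413/827109760 ≈ -1923.9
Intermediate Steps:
r = -5618 (r = -5 - 5613 = -5618)
P(q, L) = -7 + q
T = 97219 (T = -5618 - 1*(-102837) = -5618 + 102837 = 97219)
o = 117697827/827109760 (o = -((-7 - 324)/30080 - 14441/109988) = -(-331*1/30080 - 14441*1/109988) = -(-331/30080 - 14441/109988) = -1*(-117697827/827109760) = 117697827/827109760 ≈ 0.14230)
(T - 99143) + o = (97219 - 99143) + 117697827/827109760 = -1924 + 117697827/827109760 = -1591241480413/827109760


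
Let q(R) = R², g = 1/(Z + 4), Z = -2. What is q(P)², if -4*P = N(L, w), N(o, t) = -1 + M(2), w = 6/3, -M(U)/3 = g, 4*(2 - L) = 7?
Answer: 625/4096 ≈ 0.15259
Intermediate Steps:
L = ¼ (L = 2 - ¼*7 = 2 - 7/4 = ¼ ≈ 0.25000)
g = ½ (g = 1/(-2 + 4) = 1/2 = ½ ≈ 0.50000)
M(U) = -3/2 (M(U) = -3*½ = -3/2)
w = 2 (w = 6*(⅓) = 2)
N(o, t) = -5/2 (N(o, t) = -1 - 3/2 = -5/2)
P = 5/8 (P = -¼*(-5/2) = 5/8 ≈ 0.62500)
q(P)² = ((5/8)²)² = (25/64)² = 625/4096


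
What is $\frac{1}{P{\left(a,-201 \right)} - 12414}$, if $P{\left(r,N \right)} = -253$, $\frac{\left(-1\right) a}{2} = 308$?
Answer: $- \frac{1}{12667} \approx -7.8945 \cdot 10^{-5}$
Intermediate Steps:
$a = -616$ ($a = \left(-2\right) 308 = -616$)
$\frac{1}{P{\left(a,-201 \right)} - 12414} = \frac{1}{-253 - 12414} = \frac{1}{-12667} = - \frac{1}{12667}$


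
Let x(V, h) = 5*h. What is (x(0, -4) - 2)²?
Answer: 484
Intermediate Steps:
(x(0, -4) - 2)² = (5*(-4) - 2)² = (-20 - 2)² = (-22)² = 484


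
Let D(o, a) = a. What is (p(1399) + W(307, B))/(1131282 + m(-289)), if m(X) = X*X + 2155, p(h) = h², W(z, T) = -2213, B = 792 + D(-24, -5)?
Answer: 977494/608479 ≈ 1.6065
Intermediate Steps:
B = 787 (B = 792 - 5 = 787)
m(X) = 2155 + X² (m(X) = X² + 2155 = 2155 + X²)
(p(1399) + W(307, B))/(1131282 + m(-289)) = (1399² - 2213)/(1131282 + (2155 + (-289)²)) = (1957201 - 2213)/(1131282 + (2155 + 83521)) = 1954988/(1131282 + 85676) = 1954988/1216958 = 1954988*(1/1216958) = 977494/608479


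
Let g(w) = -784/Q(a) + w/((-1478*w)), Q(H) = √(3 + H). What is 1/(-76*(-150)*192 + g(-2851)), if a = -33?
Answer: 71720978665830/156982878726596106767 - 856317728*I*√30/156982878726596106767 ≈ 4.5687e-7 - 2.9877e-11*I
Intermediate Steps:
g(w) = -1/1478 + 392*I*√30/15 (g(w) = -784/√(3 - 33) + w/((-1478*w)) = -784*(-I*√30/30) + w*(-1/(1478*w)) = -784*(-I*√30/30) - 1/1478 = -(-392)*I*√30/15 - 1/1478 = 392*I*√30/15 - 1/1478 = -1/1478 + 392*I*√30/15)
1/(-76*(-150)*192 + g(-2851)) = 1/(-76*(-150)*192 + (-1/1478 + 392*I*√30/15)) = 1/(11400*192 + (-1/1478 + 392*I*√30/15)) = 1/(2188800 + (-1/1478 + 392*I*√30/15)) = 1/(3235046399/1478 + 392*I*√30/15)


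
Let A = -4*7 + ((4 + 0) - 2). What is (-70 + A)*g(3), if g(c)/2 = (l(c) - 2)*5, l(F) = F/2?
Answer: 480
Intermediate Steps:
l(F) = F/2 (l(F) = F*(½) = F/2)
g(c) = -20 + 5*c (g(c) = 2*((c/2 - 2)*5) = 2*((-2 + c/2)*5) = 2*(-10 + 5*c/2) = -20 + 5*c)
A = -26 (A = -28 + (4 - 2) = -28 + 2 = -26)
(-70 + A)*g(3) = (-70 - 26)*(-20 + 5*3) = -96*(-20 + 15) = -96*(-5) = 480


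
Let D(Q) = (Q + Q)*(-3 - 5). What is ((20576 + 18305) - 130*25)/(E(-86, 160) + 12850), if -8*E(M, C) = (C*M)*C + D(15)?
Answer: 35631/288080 ≈ 0.12368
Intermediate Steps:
D(Q) = -16*Q (D(Q) = (2*Q)*(-8) = -16*Q)
E(M, C) = 30 - M*C²/8 (E(M, C) = -((C*M)*C - 16*15)/8 = -(M*C² - 240)/8 = -(-240 + M*C²)/8 = 30 - M*C²/8)
((20576 + 18305) - 130*25)/(E(-86, 160) + 12850) = ((20576 + 18305) - 130*25)/((30 - ⅛*(-86)*160²) + 12850) = (38881 - 3250)/((30 - ⅛*(-86)*25600) + 12850) = 35631/((30 + 275200) + 12850) = 35631/(275230 + 12850) = 35631/288080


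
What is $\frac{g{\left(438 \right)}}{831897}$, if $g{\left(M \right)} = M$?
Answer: $\frac{146}{277299} \approx 0.00052651$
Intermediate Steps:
$\frac{g{\left(438 \right)}}{831897} = \frac{438}{831897} = 438 \cdot \frac{1}{831897} = \frac{146}{277299}$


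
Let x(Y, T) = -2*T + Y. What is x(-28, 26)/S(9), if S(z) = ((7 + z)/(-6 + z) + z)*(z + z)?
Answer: -40/129 ≈ -0.31008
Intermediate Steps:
x(Y, T) = Y - 2*T
S(z) = 2*z*(z + (7 + z)/(-6 + z)) (S(z) = ((7 + z)/(-6 + z) + z)*(2*z) = (z + (7 + z)/(-6 + z))*(2*z) = 2*z*(z + (7 + z)/(-6 + z)))
x(-28, 26)/S(9) = (-28 - 2*26)/((2*9*(7 + 9² - 5*9)/(-6 + 9))) = (-28 - 52)/((2*9*(7 + 81 - 45)/3)) = -80/(2*9*(⅓)*43) = -80/258 = -80*1/258 = -40/129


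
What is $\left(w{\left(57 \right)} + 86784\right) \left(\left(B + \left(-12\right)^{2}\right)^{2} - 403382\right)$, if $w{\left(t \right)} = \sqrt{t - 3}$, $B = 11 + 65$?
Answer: $-30806757888 - 1064946 \sqrt{6} \approx -3.0809 \cdot 10^{10}$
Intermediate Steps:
$B = 76$
$w{\left(t \right)} = \sqrt{-3 + t}$
$\left(w{\left(57 \right)} + 86784\right) \left(\left(B + \left(-12\right)^{2}\right)^{2} - 403382\right) = \left(\sqrt{-3 + 57} + 86784\right) \left(\left(76 + \left(-12\right)^{2}\right)^{2} - 403382\right) = \left(\sqrt{54} + 86784\right) \left(\left(76 + 144\right)^{2} - 403382\right) = \left(3 \sqrt{6} + 86784\right) \left(220^{2} - 403382\right) = \left(86784 + 3 \sqrt{6}\right) \left(48400 - 403382\right) = \left(86784 + 3 \sqrt{6}\right) \left(-354982\right) = -30806757888 - 1064946 \sqrt{6}$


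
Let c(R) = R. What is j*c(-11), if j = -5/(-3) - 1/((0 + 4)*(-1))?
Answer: -253/12 ≈ -21.083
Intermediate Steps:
j = 23/12 (j = -5*(-1/3) - 1/(4*(-1)) = 5/3 - 1/(-4) = 5/3 - 1*(-1/4) = 5/3 + 1/4 = 23/12 ≈ 1.9167)
j*c(-11) = (23/12)*(-11) = -253/12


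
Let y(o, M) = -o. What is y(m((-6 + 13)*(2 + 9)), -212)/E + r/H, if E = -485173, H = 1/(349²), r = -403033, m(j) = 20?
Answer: -23817056419285889/485173 ≈ -4.9090e+10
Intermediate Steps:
H = 1/121801 ≈ 8.2101e-6
y(m((-6 + 13)*(2 + 9)), -212)/E + r/H = -1*20/(-485173) - 403033/1/121801 = -20*(-1/485173) - 403033*121801 = 20/485173 - 49089822433 = -23817056419285889/485173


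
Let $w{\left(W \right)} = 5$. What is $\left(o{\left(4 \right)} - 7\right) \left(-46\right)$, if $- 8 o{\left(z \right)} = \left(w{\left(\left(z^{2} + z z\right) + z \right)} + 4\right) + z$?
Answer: $\frac{1587}{4} \approx 396.75$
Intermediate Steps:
$o{\left(z \right)} = - \frac{9}{8} - \frac{z}{8}$ ($o{\left(z \right)} = - \frac{\left(5 + 4\right) + z}{8} = - \frac{9 + z}{8} = - \frac{9}{8} - \frac{z}{8}$)
$\left(o{\left(4 \right)} - 7\right) \left(-46\right) = \left(\left(- \frac{9}{8} - \frac{1}{2}\right) - 7\right) \left(-46\right) = \left(- \frac{13}{8} - 7\right) \left(-46\right) = \left(- \frac{69}{8}\right) \left(-46\right) = \frac{1587}{4}$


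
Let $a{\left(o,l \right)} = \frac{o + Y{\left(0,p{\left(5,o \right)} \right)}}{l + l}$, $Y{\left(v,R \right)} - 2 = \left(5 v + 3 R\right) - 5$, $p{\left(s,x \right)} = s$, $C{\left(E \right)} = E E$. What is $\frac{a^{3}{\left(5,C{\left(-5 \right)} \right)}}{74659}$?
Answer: $\frac{4913}{9332375000} \approx 5.2645 \cdot 10^{-7}$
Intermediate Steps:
$C{\left(E \right)} = E^{2}$
$Y{\left(v,R \right)} = -3 + 3 R + 5 v$ ($Y{\left(v,R \right)} = 2 - \left(5 - 5 v - 3 R\right) = 2 + \left(-5 + 3 R + 5 v\right) = -3 + 3 R + 5 v$)
$a{\left(o,l \right)} = \frac{12 + o}{2 l}$ ($a{\left(o,l \right)} = \frac{o + \left(-3 + 3 \cdot 5 + 5 \cdot 0\right)}{l + l} = \frac{o + \left(-3 + 15 + 0\right)}{2 l} = \left(o + 12\right) \frac{1}{2 l} = \left(12 + o\right) \frac{1}{2 l} = \frac{12 + o}{2 l}$)
$\frac{a^{3}{\left(5,C{\left(-5 \right)} \right)}}{74659} = \frac{\left(\frac{12 + 5}{2 \left(-5\right)^{2}}\right)^{3}}{74659} = \left(\frac{1}{2} \cdot \frac{1}{25} \cdot 17\right)^{3} \cdot \frac{1}{74659} = \left(\frac{17}{50}\right)^{3} \cdot \frac{1}{74659} = \frac{4913}{125000} \cdot \frac{1}{74659} = \frac{4913}{9332375000}$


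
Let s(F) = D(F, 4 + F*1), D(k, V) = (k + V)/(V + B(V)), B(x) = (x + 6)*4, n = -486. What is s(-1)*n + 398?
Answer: 4850/13 ≈ 373.08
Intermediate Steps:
B(x) = 24 + 4*x (B(x) = (6 + x)*4 = 24 + 4*x)
D(k, V) = (V + k)/(24 + 5*V) (D(k, V) = (k + V)/(V + (24 + 4*V)) = (V + k)/(24 + 5*V))
s(F) = (4 + 2*F)/(44 + 5*F) (s(F) = ((4 + F*1) + F)/(24 + 5*(4 + F*1)) = ((4 + F) + F)/(24 + 5*(4 + F)) = (4 + 2*F)/(24 + (20 + 5*F)) = (4 + 2*F)/(44 + 5*F))
s(-1)*n + 398 = (2*(2 - 1)/(44 + 5*(-1)))*(-486) + 398 = (2*1/(44 - 5))*(-486) + 398 = (2*1/39)*(-486) + 398 = (2*(1/39)*1)*(-486) + 398 = (2/39)*(-486) + 398 = -324/13 + 398 = 4850/13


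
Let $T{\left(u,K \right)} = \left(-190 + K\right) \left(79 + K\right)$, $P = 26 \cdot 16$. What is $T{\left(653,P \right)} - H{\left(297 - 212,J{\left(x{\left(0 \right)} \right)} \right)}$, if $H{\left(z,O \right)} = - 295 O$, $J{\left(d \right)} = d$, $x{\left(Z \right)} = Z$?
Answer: $111870$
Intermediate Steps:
$P = 416$
$T{\left(653,P \right)} - H{\left(297 - 212,J{\left(x{\left(0 \right)} \right)} \right)} = \left(-15010 + 416^{2} - 46176\right) - \left(-295\right) 0 = \left(-15010 + 173056 - 46176\right) - 0 = 111870 + 0 = 111870$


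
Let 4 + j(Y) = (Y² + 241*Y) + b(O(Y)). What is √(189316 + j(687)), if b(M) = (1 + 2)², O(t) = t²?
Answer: 3*√91873 ≈ 909.32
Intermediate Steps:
b(M) = 9 (b(M) = 3² = 9)
j(Y) = 5 + Y² + 241*Y (j(Y) = -4 + ((Y² + 241*Y) + 9) = -4 + (9 + Y² + 241*Y) = 5 + Y² + 241*Y)
√(189316 + j(687)) = √(189316 + (5 + 687² + 241*687)) = √(189316 + (5 + 471969 + 165567)) = √(189316 + 637541) = √826857 = 3*√91873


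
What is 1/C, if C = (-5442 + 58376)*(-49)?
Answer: -1/2593766 ≈ -3.8554e-7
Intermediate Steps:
C = -2593766 (C = 52934*(-49) = -2593766)
1/C = 1/(-2593766) = -1/2593766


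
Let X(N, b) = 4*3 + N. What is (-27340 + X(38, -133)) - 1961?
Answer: -29251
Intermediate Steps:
X(N, b) = 12 + N
(-27340 + X(38, -133)) - 1961 = (-27340 + (12 + 38)) - 1961 = (-27340 + 50) - 1961 = -27290 - 1961 = -29251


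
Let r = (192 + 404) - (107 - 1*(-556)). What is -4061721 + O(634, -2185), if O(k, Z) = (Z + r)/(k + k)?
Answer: -1287566120/317 ≈ -4.0617e+6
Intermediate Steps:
r = -67 (r = 596 - (107 + 556) = 596 - 1*663 = 596 - 663 = -67)
O(k, Z) = (-67 + Z)/(2*k) (O(k, Z) = (Z - 67)/(k + k) = (-67 + Z)/((2*k)) = (-67 + Z)*(1/(2*k)) = (-67 + Z)/(2*k))
-4061721 + O(634, -2185) = -4061721 + (½)*(-67 - 2185)/634 = -4061721 + (½)*(1/634)*(-2252) = -4061721 - 563/317 = -1287566120/317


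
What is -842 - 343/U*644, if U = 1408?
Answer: -351607/352 ≈ -998.88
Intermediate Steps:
-842 - 343/U*644 = -842 - 343/1408*644 = -842 - 55223/352 = -351607/352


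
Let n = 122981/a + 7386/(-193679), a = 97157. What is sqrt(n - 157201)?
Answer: I*sqrt(55662815974667534873123718)/18817270603 ≈ 396.48*I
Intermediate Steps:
n = 23101235497/18817270603 (n = 122981/97157 + 7386/(-193679) = 122981*(1/97157) + 7386*(-1/193679) = 122981/97157 - 7386/193679 = 23101235497/18817270603 ≈ 1.2277)
sqrt(n - 157201) = sqrt(23101235497/18817270603 - 157201) = sqrt(-2958070654826706/18817270603) = I*sqrt(55662815974667534873123718)/18817270603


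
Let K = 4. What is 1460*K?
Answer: 5840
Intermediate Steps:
1460*K = 1460*4 = 5840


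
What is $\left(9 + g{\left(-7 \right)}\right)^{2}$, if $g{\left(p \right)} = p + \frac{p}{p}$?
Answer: $9$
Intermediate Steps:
$g{\left(p \right)} = 1 + p$ ($g{\left(p \right)} = p + 1 = 1 + p$)
$\left(9 + g{\left(-7 \right)}\right)^{2} = \left(9 + \left(1 - 7\right)\right)^{2} = \left(9 - 6\right)^{2} = 3^{2} = 9$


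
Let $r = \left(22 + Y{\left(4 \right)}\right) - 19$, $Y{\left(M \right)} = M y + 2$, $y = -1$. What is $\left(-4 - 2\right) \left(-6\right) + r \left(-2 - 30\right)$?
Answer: $4$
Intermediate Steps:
$Y{\left(M \right)} = 2 - M$ ($Y{\left(M \right)} = M \left(-1\right) + 2 = - M + 2 = 2 - M$)
$r = 1$ ($r = \left(22 + \left(2 - 4\right)\right) - 19 = \left(22 - 2\right) - 19 = 20 - 19 = 1$)
$\left(-4 - 2\right) \left(-6\right) + r \left(-2 - 30\right) = \left(-4 - 2\right) \left(-6\right) + 1 \left(-2 - 30\right) = \left(-6\right) \left(-6\right) + 1 \left(-2 - 30\right) = 36 + 1 \left(-32\right) = 36 - 32 = 4$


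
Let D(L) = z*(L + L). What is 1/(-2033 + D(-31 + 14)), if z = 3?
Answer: -1/2135 ≈ -0.00046838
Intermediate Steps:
D(L) = 6*L (D(L) = 3*(L + L) = 3*(2*L) = 6*L)
1/(-2033 + D(-31 + 14)) = 1/(-2033 + 6*(-31 + 14)) = 1/(-2033 + 6*(-17)) = 1/(-2033 - 102) = 1/(-2135) = -1/2135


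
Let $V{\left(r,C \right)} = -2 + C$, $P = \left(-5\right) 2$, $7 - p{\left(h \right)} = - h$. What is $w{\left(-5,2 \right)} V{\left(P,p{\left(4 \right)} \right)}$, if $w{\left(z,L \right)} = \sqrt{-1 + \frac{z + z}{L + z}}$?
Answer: $3 \sqrt{21} \approx 13.748$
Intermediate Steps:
$p{\left(h \right)} = 7 + h$ ($p{\left(h \right)} = 7 - - h = 7 + h$)
$P = -10$
$w{\left(z,L \right)} = \sqrt{-1 + \frac{2 z}{L + z}}$
$w{\left(-5,2 \right)} V{\left(P,p{\left(4 \right)} \right)} = \sqrt{\frac{-5 - 2}{2 - 5}} \left(-2 + \left(7 + 4\right)\right) = \sqrt{\frac{-5 - 2}{-3}} \left(-2 + 11\right) = \sqrt{\left(- \frac{1}{3}\right) \left(-7\right)} 9 = \sqrt{\frac{7}{3}} \cdot 9 = \frac{\sqrt{21}}{3} \cdot 9 = 3 \sqrt{21}$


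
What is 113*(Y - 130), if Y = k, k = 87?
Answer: -4859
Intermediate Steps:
Y = 87
113*(Y - 130) = 113*(87 - 130) = 113*(-43) = -4859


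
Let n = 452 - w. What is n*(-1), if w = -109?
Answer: -561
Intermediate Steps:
n = 561 (n = 452 - 1*(-109) = 452 + 109 = 561)
n*(-1) = 561*(-1) = -561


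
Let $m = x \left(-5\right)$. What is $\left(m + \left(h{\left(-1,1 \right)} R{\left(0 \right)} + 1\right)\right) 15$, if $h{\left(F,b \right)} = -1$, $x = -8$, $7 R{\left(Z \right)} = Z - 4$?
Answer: $\frac{4365}{7} \approx 623.57$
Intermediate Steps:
$R{\left(Z \right)} = - \frac{4}{7} + \frac{Z}{7}$ ($R{\left(Z \right)} = \frac{Z - 4}{7} = \frac{-4 + Z}{7} = - \frac{4}{7} + \frac{Z}{7}$)
$m = 40$ ($m = \left(-8\right) \left(-5\right) = 40$)
$\left(m + \left(h{\left(-1,1 \right)} R{\left(0 \right)} + 1\right)\right) 15 = \left(40 + \left(- (- \frac{4}{7} + \frac{1}{7} \cdot 0) + 1\right)\right) 15 = \left(40 + \left(- (- \frac{4}{7} + 0) + 1\right)\right) 15 = \left(40 + \left(\left(-1\right) \left(- \frac{4}{7}\right) + 1\right)\right) 15 = \left(40 + \left(\frac{4}{7} + 1\right)\right) 15 = \left(40 + \frac{11}{7}\right) 15 = \frac{291}{7} \cdot 15 = \frac{4365}{7}$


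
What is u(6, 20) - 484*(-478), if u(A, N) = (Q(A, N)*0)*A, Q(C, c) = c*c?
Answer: 231352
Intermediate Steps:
Q(C, c) = c²
u(A, N) = 0 (u(A, N) = (N²*0)*A = 0*A = 0)
u(6, 20) - 484*(-478) = 0 - 484*(-478) = 0 + 231352 = 231352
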